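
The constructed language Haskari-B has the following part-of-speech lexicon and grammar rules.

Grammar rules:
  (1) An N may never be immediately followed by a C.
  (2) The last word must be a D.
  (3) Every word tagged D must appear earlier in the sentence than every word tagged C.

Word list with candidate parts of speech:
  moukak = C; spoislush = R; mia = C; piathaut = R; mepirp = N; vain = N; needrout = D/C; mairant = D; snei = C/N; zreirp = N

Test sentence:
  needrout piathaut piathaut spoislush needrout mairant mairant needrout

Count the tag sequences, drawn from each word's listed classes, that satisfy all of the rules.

Candidates per position — 1:needrout {D,C}; 2:piathaut {R}; 3:piathaut {R}; 4:spoislush {R}; 5:needrout {D,C}; 6:mairant {D}; 7:mairant {D}; 8:needrout {D,C}.
There are 8 candidate sequences in total.
The sequences that satisfy every rule: D R R R D D D D.
Count = 1.

1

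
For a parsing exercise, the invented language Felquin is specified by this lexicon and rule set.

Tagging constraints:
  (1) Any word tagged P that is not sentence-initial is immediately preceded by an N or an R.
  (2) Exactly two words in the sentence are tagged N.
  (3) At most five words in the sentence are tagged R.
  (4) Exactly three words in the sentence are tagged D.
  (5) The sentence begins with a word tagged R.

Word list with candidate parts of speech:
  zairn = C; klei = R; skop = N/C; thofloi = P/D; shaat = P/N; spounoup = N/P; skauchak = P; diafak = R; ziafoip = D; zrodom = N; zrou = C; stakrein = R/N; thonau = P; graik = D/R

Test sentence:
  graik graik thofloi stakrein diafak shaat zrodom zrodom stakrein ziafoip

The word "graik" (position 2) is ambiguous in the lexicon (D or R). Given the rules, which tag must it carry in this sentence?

D

Candidates per position — 1:graik {D,R}; 2:graik {D,R}; 3:thofloi {P,D}; 4:stakrein {R,N}; 5:diafak {R}; 6:shaat {P,N}; 7:zrodom {N}; 8:zrodom {N}; 9:stakrein {R,N}; 10:ziafoip {D}.
Word 1 cannot be D — rule 5 would then fail for every completion. It is R.
Word 2 cannot be R — rule 4 would then fail for every completion. It is D.
Word 3 cannot be P — rule 1 would then fail for every completion. It is D.
Word 4 cannot be N — rule 2 would then fail for every completion. It is R.
Word 6 cannot be N — rule 2 would then fail for every completion. It is P.
Word 9 cannot be N — rule 2 would then fail for every completion. It is R.
That leaves exactly one tagging: R D D R R P N N R D.
Checking: rule 1 satisfied; rule 2 satisfied; rule 3 satisfied; rule 4 satisfied; rule 5 satisfied.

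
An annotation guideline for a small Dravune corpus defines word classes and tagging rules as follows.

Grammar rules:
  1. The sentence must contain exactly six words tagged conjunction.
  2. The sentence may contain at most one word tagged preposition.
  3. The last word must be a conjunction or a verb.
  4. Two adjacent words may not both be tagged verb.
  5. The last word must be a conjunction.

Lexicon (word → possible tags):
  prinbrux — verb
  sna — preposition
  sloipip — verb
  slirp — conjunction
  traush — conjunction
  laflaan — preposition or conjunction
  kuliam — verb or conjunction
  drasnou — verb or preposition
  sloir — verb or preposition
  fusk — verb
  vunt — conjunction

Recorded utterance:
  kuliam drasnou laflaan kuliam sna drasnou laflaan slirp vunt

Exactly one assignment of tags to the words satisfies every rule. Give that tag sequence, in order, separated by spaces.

conjunction verb conjunction conjunction preposition verb conjunction conjunction conjunction

Candidates per position — 1:kuliam {verb,conjunction}; 2:drasnou {verb,preposition}; 3:laflaan {preposition,conjunction}; 4:kuliam {verb,conjunction}; 5:sna {preposition}; 6:drasnou {verb,preposition}; 7:laflaan {preposition,conjunction}; 8:slirp {conjunction}; 9:vunt {conjunction}.
At position 1, choosing verb makes rule 1 impossible to satisfy; hence conjunction.
At position 2, choosing preposition makes rule 2 impossible to satisfy; hence verb.
At position 3, choosing preposition makes rule 1 impossible to satisfy; hence conjunction.
At position 4, choosing verb makes rule 1 impossible to satisfy; hence conjunction.
At position 6, choosing preposition makes rule 2 impossible to satisfy; hence verb.
At position 7, choosing preposition makes rule 1 impossible to satisfy; hence conjunction.
That leaves exactly one tagging: conjunction verb conjunction conjunction preposition verb conjunction conjunction conjunction.
Rule-by-rule: rule 1 ok; rule 2 ok; rule 3 ok; rule 4 ok; rule 5 ok.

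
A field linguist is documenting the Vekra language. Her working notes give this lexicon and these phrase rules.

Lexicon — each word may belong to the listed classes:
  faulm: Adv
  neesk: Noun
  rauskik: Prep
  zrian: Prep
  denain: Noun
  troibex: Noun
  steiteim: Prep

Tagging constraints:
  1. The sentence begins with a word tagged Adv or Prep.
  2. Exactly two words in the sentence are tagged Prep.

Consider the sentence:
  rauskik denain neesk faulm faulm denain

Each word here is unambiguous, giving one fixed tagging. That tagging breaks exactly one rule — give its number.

2

Fixed tagging: Prep Noun Noun Adv Adv Noun.
Checking each rule: R1 pass, R2 fail.
Only rule 2 fails.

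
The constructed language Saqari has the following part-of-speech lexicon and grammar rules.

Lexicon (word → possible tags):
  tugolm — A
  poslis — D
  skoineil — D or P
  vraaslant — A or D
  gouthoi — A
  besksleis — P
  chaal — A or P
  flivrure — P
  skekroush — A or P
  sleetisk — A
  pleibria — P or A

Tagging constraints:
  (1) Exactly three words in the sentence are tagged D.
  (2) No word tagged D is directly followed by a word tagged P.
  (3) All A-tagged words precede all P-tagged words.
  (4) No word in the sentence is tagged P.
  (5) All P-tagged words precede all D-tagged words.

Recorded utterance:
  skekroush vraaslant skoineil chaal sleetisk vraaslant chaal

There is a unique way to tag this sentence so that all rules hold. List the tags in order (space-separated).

A D D A A D A

Candidates per position — 1:skekroush {A,P}; 2:vraaslant {A,D}; 3:skoineil {D,P}; 4:chaal {A,P}; 5:sleetisk {A}; 6:vraaslant {A,D}; 7:chaal {A,P}.
At position 1, choosing P makes rule 3 impossible to satisfy; hence A.
At position 2, choosing A makes rule 1 impossible to satisfy; hence D.
At position 3, choosing P makes rule 1 impossible to satisfy; hence D.
At position 4, choosing P makes rule 2 impossible to satisfy; hence A.
At position 6, choosing A makes rule 1 impossible to satisfy; hence D.
At position 7, choosing P makes rule 2 impossible to satisfy; hence A.
That leaves exactly one tagging: A D D A A D A.
Checking: rule 1 holds; rule 2 holds; rule 3 holds; rule 4 holds; rule 5 holds.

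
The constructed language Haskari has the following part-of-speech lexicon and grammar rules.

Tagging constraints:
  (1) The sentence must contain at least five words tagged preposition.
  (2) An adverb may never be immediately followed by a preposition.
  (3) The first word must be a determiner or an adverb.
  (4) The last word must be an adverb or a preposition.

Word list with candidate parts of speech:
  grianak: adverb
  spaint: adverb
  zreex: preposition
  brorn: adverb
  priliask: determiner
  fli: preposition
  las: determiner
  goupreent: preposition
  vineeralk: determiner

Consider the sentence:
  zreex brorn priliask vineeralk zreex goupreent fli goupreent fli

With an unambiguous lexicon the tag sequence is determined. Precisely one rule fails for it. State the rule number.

Fixed tagging: preposition adverb determiner determiner preposition preposition preposition preposition preposition.
Applying the rules: R1 pass, R2 pass, R3 fail, R4 pass.
Only rule 3 fails.

3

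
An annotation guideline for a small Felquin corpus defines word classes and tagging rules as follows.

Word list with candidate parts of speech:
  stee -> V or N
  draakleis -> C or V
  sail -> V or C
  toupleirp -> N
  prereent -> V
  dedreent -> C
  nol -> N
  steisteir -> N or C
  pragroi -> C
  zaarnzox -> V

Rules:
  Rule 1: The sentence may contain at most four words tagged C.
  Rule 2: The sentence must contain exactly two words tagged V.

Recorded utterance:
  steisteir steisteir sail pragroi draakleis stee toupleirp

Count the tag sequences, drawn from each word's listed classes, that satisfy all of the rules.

12

Candidates per position — 1:steisteir {N,C}; 2:steisteir {N,C}; 3:sail {V,C}; 4:pragroi {C}; 5:draakleis {C,V}; 6:stee {V,N}; 7:toupleirp {N}.
There are 32 candidate sequences in total.
Checking each against the rules leaves 12 sequences.
Count = 12.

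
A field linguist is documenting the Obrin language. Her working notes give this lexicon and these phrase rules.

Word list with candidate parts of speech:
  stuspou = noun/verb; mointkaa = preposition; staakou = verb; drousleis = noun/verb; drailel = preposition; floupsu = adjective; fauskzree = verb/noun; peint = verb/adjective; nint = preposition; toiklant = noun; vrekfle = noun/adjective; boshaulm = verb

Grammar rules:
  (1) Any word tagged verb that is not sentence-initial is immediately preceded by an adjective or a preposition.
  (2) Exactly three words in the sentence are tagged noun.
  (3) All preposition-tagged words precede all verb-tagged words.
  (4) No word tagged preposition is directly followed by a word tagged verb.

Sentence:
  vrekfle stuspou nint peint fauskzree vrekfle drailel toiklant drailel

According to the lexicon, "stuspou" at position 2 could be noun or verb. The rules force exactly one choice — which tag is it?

noun

Candidates per position — 1:vrekfle {noun,adjective}; 2:stuspou {noun,verb}; 3:nint {preposition}; 4:peint {verb,adjective}; 5:fauskzree {verb,noun}; 6:vrekfle {noun,adjective}; 7:drailel {preposition}; 8:toiklant {noun}; 9:drailel {preposition}.
Position 2: verb is ruled out by rule 3; that leaves noun.
Position 4: verb is ruled out by rule 3; that leaves adjective.
Position 5: verb is ruled out by rule 3; that leaves noun.
Position 6: noun is ruled out by rule 2; that leaves adjective.
Position 1: noun is ruled out by rule 2; that leaves adjective.
So the tagging must be: adjective noun preposition adjective noun adjective preposition noun preposition.
Check: rule 1 ✓; rule 2 ✓; rule 3 ✓; rule 4 ✓.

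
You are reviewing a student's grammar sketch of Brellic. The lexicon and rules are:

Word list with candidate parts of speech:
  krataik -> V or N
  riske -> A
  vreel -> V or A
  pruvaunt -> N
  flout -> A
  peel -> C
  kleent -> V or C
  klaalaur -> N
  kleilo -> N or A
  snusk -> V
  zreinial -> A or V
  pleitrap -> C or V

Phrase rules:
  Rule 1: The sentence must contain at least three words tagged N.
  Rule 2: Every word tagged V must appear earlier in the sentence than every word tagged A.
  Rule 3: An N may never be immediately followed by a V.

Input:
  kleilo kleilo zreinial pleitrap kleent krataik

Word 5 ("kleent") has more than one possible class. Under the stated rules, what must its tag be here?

C

Candidates per position — 1:kleilo {N,A}; 2:kleilo {N,A}; 3:zreinial {A,V}; 4:pleitrap {C,V}; 5:kleent {V,C}; 6:krataik {V,N}.
If word 1 were A, no tagging could satisfy rule 1; so word 1 is N.
If word 2 were A, no tagging could satisfy rule 1; so word 2 is N.
If word 3 were V, no tagging could satisfy rule 3; so word 3 is A.
If word 4 were V, no tagging could satisfy rule 2; so word 4 is C.
If word 5 were V, no tagging could satisfy rule 2; so word 5 is C.
If word 6 were V, no tagging could satisfy rule 1; so word 6 is N.
That leaves exactly one tagging: N N A C C N.
Check: rule 1 satisfied; rule 2 satisfied; rule 3 satisfied.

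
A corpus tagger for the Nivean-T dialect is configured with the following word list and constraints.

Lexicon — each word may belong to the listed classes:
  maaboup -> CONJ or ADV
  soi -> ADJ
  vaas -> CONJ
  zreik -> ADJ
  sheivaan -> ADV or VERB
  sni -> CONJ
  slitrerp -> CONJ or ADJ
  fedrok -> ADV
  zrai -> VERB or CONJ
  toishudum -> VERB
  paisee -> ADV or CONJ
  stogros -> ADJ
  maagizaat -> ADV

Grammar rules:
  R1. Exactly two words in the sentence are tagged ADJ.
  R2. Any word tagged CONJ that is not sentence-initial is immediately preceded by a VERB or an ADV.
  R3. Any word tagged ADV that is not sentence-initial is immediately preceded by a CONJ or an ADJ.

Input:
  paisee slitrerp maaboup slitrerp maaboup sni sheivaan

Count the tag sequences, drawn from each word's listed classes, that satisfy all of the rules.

4

Candidates per position — 1:paisee {ADV,CONJ}; 2:slitrerp {CONJ,ADJ}; 3:maaboup {CONJ,ADV}; 4:slitrerp {CONJ,ADJ}; 5:maaboup {CONJ,ADV}; 6:sni {CONJ}; 7:sheivaan {ADV,VERB}.
There are 64 candidate sequences in total.
The sequences that satisfy every rule: ADV ADJ ADV ADJ ADV CONJ ADV; ADV ADJ ADV ADJ ADV CONJ VERB; CONJ ADJ ADV ADJ ADV CONJ ADV; CONJ ADJ ADV ADJ ADV CONJ VERB.
Count = 4.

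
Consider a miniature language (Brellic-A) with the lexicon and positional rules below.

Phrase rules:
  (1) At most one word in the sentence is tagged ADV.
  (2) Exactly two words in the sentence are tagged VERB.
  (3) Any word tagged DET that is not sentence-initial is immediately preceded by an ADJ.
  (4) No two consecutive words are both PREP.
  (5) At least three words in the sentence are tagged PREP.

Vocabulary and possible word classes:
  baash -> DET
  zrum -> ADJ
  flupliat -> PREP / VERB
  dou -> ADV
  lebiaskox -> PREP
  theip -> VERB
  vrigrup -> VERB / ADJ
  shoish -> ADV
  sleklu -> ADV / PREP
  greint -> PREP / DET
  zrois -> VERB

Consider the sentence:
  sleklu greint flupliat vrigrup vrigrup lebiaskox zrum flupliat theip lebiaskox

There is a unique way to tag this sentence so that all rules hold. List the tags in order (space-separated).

Candidates per position — 1:sleklu {ADV,PREP}; 2:greint {PREP,DET}; 3:flupliat {PREP,VERB}; 4:vrigrup {VERB,ADJ}; 5:vrigrup {VERB,ADJ}; 6:lebiaskox {PREP}; 7:zrum {ADJ}; 8:flupliat {PREP,VERB}; 9:theip {VERB}; 10:lebiaskox {PREP}.
Word 2 cannot be DET — rule 3 would then fail for every completion. It is PREP.
Word 3 cannot be PREP — rule 4 would then fail for every completion. It is VERB.
Word 4 cannot be VERB — rule 2 would then fail for every completion. It is ADJ.
Word 5 cannot be VERB — rule 2 would then fail for every completion. It is ADJ.
Word 8 cannot be VERB — rule 2 would then fail for every completion. It is PREP.
Word 1 cannot be PREP — rule 4 would then fail for every completion. It is ADV.
The only consistent sequence is: ADV PREP VERB ADJ ADJ PREP ADJ PREP VERB PREP.
Verifying each rule — rule 1 ok; rule 2 ok; rule 3 ok; rule 4 ok; rule 5 ok.

ADV PREP VERB ADJ ADJ PREP ADJ PREP VERB PREP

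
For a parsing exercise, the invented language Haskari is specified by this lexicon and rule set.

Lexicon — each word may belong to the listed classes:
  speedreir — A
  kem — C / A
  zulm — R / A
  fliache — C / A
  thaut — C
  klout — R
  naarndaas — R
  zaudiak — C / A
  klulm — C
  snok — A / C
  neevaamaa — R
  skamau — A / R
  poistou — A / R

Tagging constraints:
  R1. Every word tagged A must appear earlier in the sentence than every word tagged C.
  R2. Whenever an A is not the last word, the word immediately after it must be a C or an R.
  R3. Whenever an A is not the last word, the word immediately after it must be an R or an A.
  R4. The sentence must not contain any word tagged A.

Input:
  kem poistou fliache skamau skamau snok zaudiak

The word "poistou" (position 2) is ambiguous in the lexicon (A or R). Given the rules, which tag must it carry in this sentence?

Candidates per position — 1:kem {C,A}; 2:poistou {A,R}; 3:fliache {C,A}; 4:skamau {A,R}; 5:skamau {A,R}; 6:snok {A,C}; 7:zaudiak {C,A}.
Position 1: A is ruled out by rule 4; that leaves C.
Position 2: A is ruled out by rule 1; that leaves R.
Position 3: A is ruled out by rule 1; that leaves C.
Position 4: A is ruled out by rule 1; that leaves R.
Position 5: A is ruled out by rule 1; that leaves R.
Position 6: A is ruled out by rule 1; that leaves C.
Position 7: A is ruled out by rule 1; that leaves C.
The only consistent sequence is: C R C R R C C.
Checking: rule 1 holds; rule 2 holds; rule 3 holds; rule 4 holds.

R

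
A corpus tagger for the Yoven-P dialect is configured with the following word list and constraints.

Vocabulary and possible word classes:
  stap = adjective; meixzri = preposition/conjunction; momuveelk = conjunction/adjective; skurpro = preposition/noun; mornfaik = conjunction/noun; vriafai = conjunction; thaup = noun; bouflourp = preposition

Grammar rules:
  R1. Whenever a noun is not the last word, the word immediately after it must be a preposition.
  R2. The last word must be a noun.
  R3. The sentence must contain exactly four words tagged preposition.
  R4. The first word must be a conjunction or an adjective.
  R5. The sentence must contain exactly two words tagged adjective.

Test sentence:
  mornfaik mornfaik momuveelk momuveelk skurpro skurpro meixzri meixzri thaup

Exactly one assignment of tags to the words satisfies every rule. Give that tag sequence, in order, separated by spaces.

conjunction conjunction adjective adjective preposition preposition preposition preposition noun

Candidates per position — 1:mornfaik {conjunction,noun}; 2:mornfaik {conjunction,noun}; 3:momuveelk {conjunction,adjective}; 4:momuveelk {conjunction,adjective}; 5:skurpro {preposition,noun}; 6:skurpro {preposition,noun}; 7:meixzri {preposition,conjunction}; 8:meixzri {preposition,conjunction}; 9:thaup {noun}.
Position 1: tagging it noun would leave rule 1 unsatisfiable, so it must be conjunction.
Position 2: tagging it noun would leave rule 1 unsatisfiable, so it must be conjunction.
Position 3: tagging it conjunction would leave rule 5 unsatisfiable, so it must be adjective.
Position 4: tagging it conjunction would leave rule 5 unsatisfiable, so it must be adjective.
Position 5: tagging it noun would leave rule 3 unsatisfiable, so it must be preposition.
Position 6: tagging it noun would leave rule 3 unsatisfiable, so it must be preposition.
Position 7: tagging it conjunction would leave rule 3 unsatisfiable, so it must be preposition.
Position 8: tagging it conjunction would leave rule 3 unsatisfiable, so it must be preposition.
So the tagging must be: conjunction conjunction adjective adjective preposition preposition preposition preposition noun.
Check: rule 1 holds; rule 2 holds; rule 3 holds; rule 4 holds; rule 5 holds.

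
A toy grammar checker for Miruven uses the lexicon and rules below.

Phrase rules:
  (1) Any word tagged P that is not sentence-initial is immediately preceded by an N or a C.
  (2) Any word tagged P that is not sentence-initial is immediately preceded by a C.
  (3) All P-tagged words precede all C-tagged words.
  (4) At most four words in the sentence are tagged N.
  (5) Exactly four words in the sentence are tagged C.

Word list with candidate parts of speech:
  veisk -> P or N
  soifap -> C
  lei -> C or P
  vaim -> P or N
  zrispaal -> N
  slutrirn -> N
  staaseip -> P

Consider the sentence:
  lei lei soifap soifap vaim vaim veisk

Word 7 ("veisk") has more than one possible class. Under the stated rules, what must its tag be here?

N

Candidates per position — 1:lei {C,P}; 2:lei {C,P}; 3:soifap {C}; 4:soifap {C}; 5:vaim {P,N}; 6:vaim {P,N}; 7:veisk {P,N}.
Word 1 cannot be P — rule 5 would then fail for every completion. It is C.
Word 2 cannot be P — rule 3 would then fail for every completion. It is C.
Word 5 cannot be P — rule 3 would then fail for every completion. It is N.
Word 6 cannot be P — rule 2 would then fail for every completion. It is N.
Word 7 cannot be P — rule 2 would then fail for every completion. It is N.
So the tagging must be: C C C C N N N.
Rule-by-rule: rule 1 holds; rule 2 holds; rule 3 holds; rule 4 holds; rule 5 holds.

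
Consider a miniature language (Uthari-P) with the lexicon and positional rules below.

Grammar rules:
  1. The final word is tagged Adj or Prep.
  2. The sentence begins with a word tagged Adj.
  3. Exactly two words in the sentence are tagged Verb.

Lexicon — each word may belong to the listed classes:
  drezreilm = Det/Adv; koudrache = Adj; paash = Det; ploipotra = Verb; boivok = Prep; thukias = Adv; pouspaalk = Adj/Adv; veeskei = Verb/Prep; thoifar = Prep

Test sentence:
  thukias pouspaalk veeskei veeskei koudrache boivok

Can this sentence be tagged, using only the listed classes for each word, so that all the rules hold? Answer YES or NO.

Candidates per position — 1:thukias {Adv}; 2:pouspaalk {Adj,Adv}; 3:veeskei {Verb,Prep}; 4:veeskei {Verb,Prep}; 5:koudrache {Adj}; 6:boivok {Prep}.
Rule 2 cannot be satisfied by any choice of tags from the lexicon.
So there is no consistent tagging.

NO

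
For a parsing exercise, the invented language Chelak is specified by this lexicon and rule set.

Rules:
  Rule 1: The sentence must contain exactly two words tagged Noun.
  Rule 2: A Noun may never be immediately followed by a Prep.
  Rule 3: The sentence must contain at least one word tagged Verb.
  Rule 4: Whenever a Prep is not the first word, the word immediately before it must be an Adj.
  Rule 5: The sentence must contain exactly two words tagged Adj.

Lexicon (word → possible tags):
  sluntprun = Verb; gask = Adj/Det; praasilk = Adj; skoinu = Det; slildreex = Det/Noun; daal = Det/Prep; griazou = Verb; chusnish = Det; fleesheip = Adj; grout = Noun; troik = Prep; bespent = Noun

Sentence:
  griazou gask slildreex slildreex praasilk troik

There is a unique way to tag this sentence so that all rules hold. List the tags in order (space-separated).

Verb Adj Noun Noun Adj Prep

Candidates per position — 1:griazou {Verb}; 2:gask {Adj,Det}; 3:slildreex {Det,Noun}; 4:slildreex {Det,Noun}; 5:praasilk {Adj}; 6:troik {Prep}.
Position 2: tagging it Det would leave rule 5 unsatisfiable, so it must be Adj.
Position 3: tagging it Det would leave rule 1 unsatisfiable, so it must be Noun.
Position 4: tagging it Det would leave rule 1 unsatisfiable, so it must be Noun.
The only consistent sequence is: Verb Adj Noun Noun Adj Prep.
Checking: rule 1 ok; rule 2 ok; rule 3 ok; rule 4 ok; rule 5 ok.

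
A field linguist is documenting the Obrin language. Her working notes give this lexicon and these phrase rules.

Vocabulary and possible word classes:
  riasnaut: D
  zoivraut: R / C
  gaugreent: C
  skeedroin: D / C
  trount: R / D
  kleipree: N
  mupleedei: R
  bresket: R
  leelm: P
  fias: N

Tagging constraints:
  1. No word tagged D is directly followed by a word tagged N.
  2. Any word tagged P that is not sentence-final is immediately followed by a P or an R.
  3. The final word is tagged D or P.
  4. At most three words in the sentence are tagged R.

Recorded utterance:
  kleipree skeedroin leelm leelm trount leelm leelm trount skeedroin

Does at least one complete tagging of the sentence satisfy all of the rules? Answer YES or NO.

Candidates per position — 1:kleipree {N}; 2:skeedroin {D,C}; 3:leelm {P}; 4:leelm {P}; 5:trount {R,D}; 6:leelm {P}; 7:leelm {P}; 8:trount {R,D}; 9:skeedroin {D,C}.
One satisfying assignment: N D P P R P P R D.
Rule-by-rule: rule 1 satisfied; rule 2 satisfied; rule 3 satisfied; rule 4 satisfied.

YES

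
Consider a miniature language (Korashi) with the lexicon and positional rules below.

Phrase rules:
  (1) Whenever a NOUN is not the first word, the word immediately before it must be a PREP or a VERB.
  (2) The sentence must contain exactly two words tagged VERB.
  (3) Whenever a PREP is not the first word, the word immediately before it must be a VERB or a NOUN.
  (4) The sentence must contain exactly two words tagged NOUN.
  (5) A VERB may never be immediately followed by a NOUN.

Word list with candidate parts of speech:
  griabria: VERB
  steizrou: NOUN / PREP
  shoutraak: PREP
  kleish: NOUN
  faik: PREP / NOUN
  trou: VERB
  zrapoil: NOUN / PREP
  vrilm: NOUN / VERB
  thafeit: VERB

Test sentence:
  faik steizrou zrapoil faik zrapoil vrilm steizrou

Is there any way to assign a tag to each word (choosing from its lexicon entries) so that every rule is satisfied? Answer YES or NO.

NO

Candidates per position — 1:faik {PREP,NOUN}; 2:steizrou {NOUN,PREP}; 3:zrapoil {NOUN,PREP}; 4:faik {PREP,NOUN}; 5:zrapoil {NOUN,PREP}; 6:vrilm {NOUN,VERB}; 7:steizrou {NOUN,PREP}.
Rule 2 cannot be satisfied by any choice of tags from the lexicon.
So there is no consistent tagging.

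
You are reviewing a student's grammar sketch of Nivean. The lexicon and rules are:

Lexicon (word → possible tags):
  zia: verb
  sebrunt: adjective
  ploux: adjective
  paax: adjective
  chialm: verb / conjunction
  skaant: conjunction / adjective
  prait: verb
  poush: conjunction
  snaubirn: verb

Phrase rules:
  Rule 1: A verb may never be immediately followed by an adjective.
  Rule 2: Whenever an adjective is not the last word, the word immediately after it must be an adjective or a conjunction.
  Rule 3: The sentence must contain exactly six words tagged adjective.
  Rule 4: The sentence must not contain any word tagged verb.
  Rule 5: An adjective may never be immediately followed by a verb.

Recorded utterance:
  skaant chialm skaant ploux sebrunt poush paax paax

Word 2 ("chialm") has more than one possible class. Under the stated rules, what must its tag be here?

conjunction

Candidates per position — 1:skaant {conjunction,adjective}; 2:chialm {verb,conjunction}; 3:skaant {conjunction,adjective}; 4:ploux {adjective}; 5:sebrunt {adjective}; 6:poush {conjunction}; 7:paax {adjective}; 8:paax {adjective}.
Position 1: tagging it conjunction would leave rule 3 unsatisfiable, so it must be adjective.
Position 2: tagging it verb would leave rule 2 unsatisfiable, so it must be conjunction.
Position 3: tagging it conjunction would leave rule 3 unsatisfiable, so it must be adjective.
So the tagging must be: adjective conjunction adjective adjective adjective conjunction adjective adjective.
Checking: rule 1 holds; rule 2 holds; rule 3 holds; rule 4 holds; rule 5 holds.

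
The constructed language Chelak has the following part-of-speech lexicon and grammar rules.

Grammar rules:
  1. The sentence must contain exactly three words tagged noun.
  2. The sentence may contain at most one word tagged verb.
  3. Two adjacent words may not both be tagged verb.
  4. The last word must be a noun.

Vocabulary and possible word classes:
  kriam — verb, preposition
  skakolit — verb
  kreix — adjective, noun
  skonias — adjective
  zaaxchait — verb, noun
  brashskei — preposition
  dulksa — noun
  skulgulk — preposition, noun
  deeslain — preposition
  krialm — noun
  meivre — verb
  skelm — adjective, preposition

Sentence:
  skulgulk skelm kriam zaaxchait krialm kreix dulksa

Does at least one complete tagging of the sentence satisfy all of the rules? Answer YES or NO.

Candidates per position — 1:skulgulk {preposition,noun}; 2:skelm {adjective,preposition}; 3:kriam {verb,preposition}; 4:zaaxchait {verb,noun}; 5:krialm {noun}; 6:kreix {adjective,noun}; 7:dulksa {noun}.
One satisfying assignment: preposition adjective preposition noun noun adjective noun.
Rule-by-rule: rule 1 satisfied; rule 2 satisfied; rule 3 satisfied; rule 4 satisfied.

YES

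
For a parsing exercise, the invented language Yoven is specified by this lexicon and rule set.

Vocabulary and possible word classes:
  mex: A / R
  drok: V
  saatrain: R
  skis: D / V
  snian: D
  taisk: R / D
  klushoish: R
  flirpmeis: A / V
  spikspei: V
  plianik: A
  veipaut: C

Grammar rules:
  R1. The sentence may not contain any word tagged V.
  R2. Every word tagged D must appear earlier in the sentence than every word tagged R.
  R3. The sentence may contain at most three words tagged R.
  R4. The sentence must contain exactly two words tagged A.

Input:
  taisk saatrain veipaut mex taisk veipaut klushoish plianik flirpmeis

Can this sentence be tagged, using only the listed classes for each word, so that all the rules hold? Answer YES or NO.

NO

Candidates per position — 1:taisk {R,D}; 2:saatrain {R}; 3:veipaut {C}; 4:mex {A,R}; 5:taisk {R,D}; 6:veipaut {C}; 7:klushoish {R}; 8:plianik {A}; 9:flirpmeis {A,V}.
Every candidate sequence violates at least one rule; no consistent tagging exists.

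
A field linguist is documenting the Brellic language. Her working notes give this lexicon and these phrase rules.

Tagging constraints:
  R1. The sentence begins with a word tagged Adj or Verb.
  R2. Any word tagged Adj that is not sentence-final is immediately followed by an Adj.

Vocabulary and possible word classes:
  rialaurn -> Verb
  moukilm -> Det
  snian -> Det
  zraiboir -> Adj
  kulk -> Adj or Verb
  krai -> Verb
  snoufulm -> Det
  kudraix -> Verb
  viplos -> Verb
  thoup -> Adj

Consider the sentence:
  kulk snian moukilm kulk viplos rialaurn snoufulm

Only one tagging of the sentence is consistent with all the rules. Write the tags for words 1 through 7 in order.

Candidates per position — 1:kulk {Adj,Verb}; 2:snian {Det}; 3:moukilm {Det}; 4:kulk {Adj,Verb}; 5:viplos {Verb}; 6:rialaurn {Verb}; 7:snoufulm {Det}.
Word 1 cannot be Adj — rule 2 would then fail for every completion. It is Verb.
Word 4 cannot be Adj — rule 2 would then fail for every completion. It is Verb.
So the tagging must be: Verb Det Det Verb Verb Verb Det.
Checking: rule 1 ✓; rule 2 ✓.

Verb Det Det Verb Verb Verb Det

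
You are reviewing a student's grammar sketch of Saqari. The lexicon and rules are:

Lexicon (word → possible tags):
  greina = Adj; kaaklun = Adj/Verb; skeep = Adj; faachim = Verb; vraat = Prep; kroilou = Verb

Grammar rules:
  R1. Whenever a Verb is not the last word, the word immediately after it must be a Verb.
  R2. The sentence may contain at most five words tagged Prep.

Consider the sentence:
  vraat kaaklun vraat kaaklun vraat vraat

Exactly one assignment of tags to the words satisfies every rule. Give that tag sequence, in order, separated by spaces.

Prep Adj Prep Adj Prep Prep

Candidates per position — 1:vraat {Prep}; 2:kaaklun {Adj,Verb}; 3:vraat {Prep}; 4:kaaklun {Adj,Verb}; 5:vraat {Prep}; 6:vraat {Prep}.
Position 2: Verb is ruled out by rule 1; that leaves Adj.
Position 4: Verb is ruled out by rule 1; that leaves Adj.
The only consistent sequence is: Prep Adj Prep Adj Prep Prep.
Checking: rule 1 ok; rule 2 ok.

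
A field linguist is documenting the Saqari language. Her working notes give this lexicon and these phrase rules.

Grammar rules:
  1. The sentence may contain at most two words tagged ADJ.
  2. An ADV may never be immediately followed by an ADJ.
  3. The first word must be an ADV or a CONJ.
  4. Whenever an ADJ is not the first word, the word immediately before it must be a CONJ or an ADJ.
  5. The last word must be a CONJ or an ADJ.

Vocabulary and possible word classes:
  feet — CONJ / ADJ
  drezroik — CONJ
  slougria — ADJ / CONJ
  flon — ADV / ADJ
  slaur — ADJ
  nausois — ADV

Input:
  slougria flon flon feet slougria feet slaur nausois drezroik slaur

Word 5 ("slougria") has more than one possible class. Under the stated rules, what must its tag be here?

Candidates per position — 1:slougria {ADJ,CONJ}; 2:flon {ADV,ADJ}; 3:flon {ADV,ADJ}; 4:feet {CONJ,ADJ}; 5:slougria {ADJ,CONJ}; 6:feet {CONJ,ADJ}; 7:slaur {ADJ}; 8:nausois {ADV}; 9:drezroik {CONJ}; 10:slaur {ADJ}.
Position 1: ADJ is ruled out by rule 1; that leaves CONJ.
Position 2: ADJ is ruled out by rule 1; that leaves ADV.
Position 3: ADJ is ruled out by rule 1; that leaves ADV.
Position 4: ADJ is ruled out by rule 1; that leaves CONJ.
Position 5: ADJ is ruled out by rule 1; that leaves CONJ.
Position 6: ADJ is ruled out by rule 1; that leaves CONJ.
That leaves exactly one tagging: CONJ ADV ADV CONJ CONJ CONJ ADJ ADV CONJ ADJ.
Rule-by-rule: rule 1 ok; rule 2 ok; rule 3 ok; rule 4 ok; rule 5 ok.

CONJ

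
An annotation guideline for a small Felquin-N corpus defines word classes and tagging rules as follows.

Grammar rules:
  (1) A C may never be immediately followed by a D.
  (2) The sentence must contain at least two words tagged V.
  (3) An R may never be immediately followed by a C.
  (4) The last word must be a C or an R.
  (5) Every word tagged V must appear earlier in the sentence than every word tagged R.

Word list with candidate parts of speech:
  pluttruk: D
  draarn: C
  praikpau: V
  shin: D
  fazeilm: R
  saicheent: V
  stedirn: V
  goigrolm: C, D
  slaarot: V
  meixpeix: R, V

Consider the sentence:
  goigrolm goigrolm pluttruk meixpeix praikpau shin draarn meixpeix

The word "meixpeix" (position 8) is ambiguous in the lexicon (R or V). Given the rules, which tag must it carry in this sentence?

Candidates per position — 1:goigrolm {C,D}; 2:goigrolm {C,D}; 3:pluttruk {D}; 4:meixpeix {R,V}; 5:praikpau {V}; 6:shin {D}; 7:draarn {C}; 8:meixpeix {R,V}.
At position 1, choosing C makes rule 1 impossible to satisfy; hence D.
At position 2, choosing C makes rule 1 impossible to satisfy; hence D.
At position 4, choosing R makes rule 5 impossible to satisfy; hence V.
At position 8, choosing V makes rule 4 impossible to satisfy; hence R.
The only consistent sequence is: D D D V V D C R.
Rule-by-rule: rule 1 ok; rule 2 ok; rule 3 ok; rule 4 ok; rule 5 ok.

R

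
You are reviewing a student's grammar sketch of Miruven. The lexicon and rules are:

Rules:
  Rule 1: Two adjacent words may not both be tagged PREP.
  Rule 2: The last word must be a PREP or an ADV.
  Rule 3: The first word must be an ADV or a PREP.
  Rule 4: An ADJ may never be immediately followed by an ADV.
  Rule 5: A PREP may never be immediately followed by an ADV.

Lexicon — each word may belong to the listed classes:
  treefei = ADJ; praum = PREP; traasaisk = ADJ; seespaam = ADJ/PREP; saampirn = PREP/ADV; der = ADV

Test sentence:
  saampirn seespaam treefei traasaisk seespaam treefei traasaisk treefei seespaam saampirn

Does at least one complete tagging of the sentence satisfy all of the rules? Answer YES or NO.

Candidates per position — 1:saampirn {PREP,ADV}; 2:seespaam {ADJ,PREP}; 3:treefei {ADJ}; 4:traasaisk {ADJ}; 5:seespaam {ADJ,PREP}; 6:treefei {ADJ}; 7:traasaisk {ADJ}; 8:treefei {ADJ}; 9:seespaam {ADJ,PREP}; 10:saampirn {PREP,ADV}.
One satisfying assignment: ADV PREP ADJ ADJ ADJ ADJ ADJ ADJ ADJ PREP.
Checking: rule 1 ok; rule 2 ok; rule 3 ok; rule 4 ok; rule 5 ok.

YES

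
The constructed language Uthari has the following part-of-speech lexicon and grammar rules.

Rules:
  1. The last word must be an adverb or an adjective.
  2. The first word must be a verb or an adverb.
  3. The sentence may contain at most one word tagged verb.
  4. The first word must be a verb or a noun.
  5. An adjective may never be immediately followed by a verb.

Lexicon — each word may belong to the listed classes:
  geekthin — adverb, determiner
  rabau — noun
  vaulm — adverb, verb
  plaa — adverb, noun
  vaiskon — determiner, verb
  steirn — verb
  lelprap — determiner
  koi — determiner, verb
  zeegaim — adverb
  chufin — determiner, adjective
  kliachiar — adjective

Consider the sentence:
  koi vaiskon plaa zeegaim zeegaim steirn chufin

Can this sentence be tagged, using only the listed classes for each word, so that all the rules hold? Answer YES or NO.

Candidates per position — 1:koi {determiner,verb}; 2:vaiskon {determiner,verb}; 3:plaa {adverb,noun}; 4:zeegaim {adverb}; 5:zeegaim {adverb}; 6:steirn {verb}; 7:chufin {determiner,adjective}.
Every candidate sequence violates at least one rule; no consistent tagging exists.

NO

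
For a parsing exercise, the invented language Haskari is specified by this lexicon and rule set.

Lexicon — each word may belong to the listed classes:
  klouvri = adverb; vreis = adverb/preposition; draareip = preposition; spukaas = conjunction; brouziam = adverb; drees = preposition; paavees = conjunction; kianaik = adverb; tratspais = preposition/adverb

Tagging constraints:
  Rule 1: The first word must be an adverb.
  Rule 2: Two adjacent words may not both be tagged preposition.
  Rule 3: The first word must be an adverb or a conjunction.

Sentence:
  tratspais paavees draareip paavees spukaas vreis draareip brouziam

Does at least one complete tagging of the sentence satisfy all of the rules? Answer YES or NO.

Candidates per position — 1:tratspais {preposition,adverb}; 2:paavees {conjunction}; 3:draareip {preposition}; 4:paavees {conjunction}; 5:spukaas {conjunction}; 6:vreis {adverb,preposition}; 7:draareip {preposition}; 8:brouziam {adverb}.
One satisfying assignment: adverb conjunction preposition conjunction conjunction adverb preposition adverb.
Check: rule 1 ok; rule 2 ok; rule 3 ok.

YES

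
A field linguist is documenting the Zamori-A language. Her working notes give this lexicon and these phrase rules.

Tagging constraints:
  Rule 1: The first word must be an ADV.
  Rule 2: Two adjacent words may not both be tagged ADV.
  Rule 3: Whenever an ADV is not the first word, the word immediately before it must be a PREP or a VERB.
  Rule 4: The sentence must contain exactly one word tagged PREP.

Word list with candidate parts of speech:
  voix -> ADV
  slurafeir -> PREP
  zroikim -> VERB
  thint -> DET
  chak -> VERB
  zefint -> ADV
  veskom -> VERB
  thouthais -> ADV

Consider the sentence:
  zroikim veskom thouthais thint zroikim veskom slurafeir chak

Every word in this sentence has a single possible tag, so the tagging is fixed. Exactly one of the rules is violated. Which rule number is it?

1

Fixed tagging: VERB VERB ADV DET VERB VERB PREP VERB.
Applying the rules: R1 ✗, R2 ✓, R3 ✓, R4 ✓.
Only rule 1 fails.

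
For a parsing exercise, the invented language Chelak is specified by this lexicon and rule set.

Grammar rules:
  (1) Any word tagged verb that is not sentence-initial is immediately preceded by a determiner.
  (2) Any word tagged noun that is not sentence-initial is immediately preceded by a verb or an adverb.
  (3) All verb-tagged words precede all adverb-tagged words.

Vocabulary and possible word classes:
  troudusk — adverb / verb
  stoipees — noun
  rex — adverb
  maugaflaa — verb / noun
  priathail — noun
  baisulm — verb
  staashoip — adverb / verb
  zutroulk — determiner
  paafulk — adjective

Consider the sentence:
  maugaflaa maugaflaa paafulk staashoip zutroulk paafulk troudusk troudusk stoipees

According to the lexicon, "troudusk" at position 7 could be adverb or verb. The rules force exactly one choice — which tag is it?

Candidates per position — 1:maugaflaa {verb,noun}; 2:maugaflaa {verb,noun}; 3:paafulk {adjective}; 4:staashoip {adverb,verb}; 5:zutroulk {determiner}; 6:paafulk {adjective}; 7:troudusk {adverb,verb}; 8:troudusk {adverb,verb}; 9:stoipees {noun}.
If word 2 were verb, no tagging could satisfy rule 1; so word 2 is noun.
If word 4 were verb, no tagging could satisfy rule 1; so word 4 is adverb.
If word 7 were verb, no tagging could satisfy rule 1; so word 7 is adverb.
If word 8 were verb, no tagging could satisfy rule 1; so word 8 is adverb.
If word 1 were noun, no tagging could satisfy rule 2; so word 1 is verb.
The unique satisfying tagging is: verb noun adjective adverb determiner adjective adverb adverb noun.
Check: rule 1 ok; rule 2 ok; rule 3 ok.

adverb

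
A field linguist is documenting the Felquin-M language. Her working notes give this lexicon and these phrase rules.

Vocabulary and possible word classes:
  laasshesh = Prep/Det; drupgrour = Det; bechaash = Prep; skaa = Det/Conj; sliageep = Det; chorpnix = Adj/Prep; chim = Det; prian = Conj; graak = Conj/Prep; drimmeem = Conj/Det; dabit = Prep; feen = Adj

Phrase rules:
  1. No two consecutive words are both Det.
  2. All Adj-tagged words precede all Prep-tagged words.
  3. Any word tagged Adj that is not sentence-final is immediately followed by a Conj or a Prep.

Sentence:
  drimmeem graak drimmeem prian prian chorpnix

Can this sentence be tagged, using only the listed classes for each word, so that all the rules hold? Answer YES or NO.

Candidates per position — 1:drimmeem {Conj,Det}; 2:graak {Conj,Prep}; 3:drimmeem {Conj,Det}; 4:prian {Conj}; 5:prian {Conj}; 6:chorpnix {Adj,Prep}.
One satisfying assignment: Det Conj Det Conj Conj Adj.
Rule-by-rule: rule 1 satisfied; rule 2 satisfied; rule 3 satisfied.

YES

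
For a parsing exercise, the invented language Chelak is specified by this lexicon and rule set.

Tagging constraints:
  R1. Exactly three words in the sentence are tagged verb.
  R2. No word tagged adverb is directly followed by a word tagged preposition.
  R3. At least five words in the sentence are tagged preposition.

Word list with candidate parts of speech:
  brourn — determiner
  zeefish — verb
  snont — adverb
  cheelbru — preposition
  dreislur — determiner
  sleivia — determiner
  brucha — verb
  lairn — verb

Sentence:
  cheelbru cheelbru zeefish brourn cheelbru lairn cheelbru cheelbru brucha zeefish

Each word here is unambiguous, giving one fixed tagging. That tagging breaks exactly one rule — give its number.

1

Fixed tagging: preposition preposition verb determiner preposition verb preposition preposition verb verb.
Checking each rule: R1 fail, R2 pass, R3 pass.
Only rule 1 fails.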